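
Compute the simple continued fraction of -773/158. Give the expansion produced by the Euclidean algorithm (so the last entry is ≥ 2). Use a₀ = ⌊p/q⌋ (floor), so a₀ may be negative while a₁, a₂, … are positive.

[-5; 9, 3, 2, 2]

-773 = -5*158 + 17
158 = 9*17 + 5
17 = 3*5 + 2
5 = 2*2 + 1
2 = 2*1 + 0  (stop)
So -773/158 = [-5; 9, 3, 2, 2].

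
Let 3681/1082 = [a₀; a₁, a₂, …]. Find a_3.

19

3681 = 3·1082 + 435   →  a_0 = 3
1082 = 2·435 + 212   →  a_1 = 2
435 = 2·212 + 11   →  a_2 = 2
212 = 19·11 + 3   →  a_3 = 19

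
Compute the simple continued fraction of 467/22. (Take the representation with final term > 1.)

467 = 21*22 + 5
22 = 4*5 + 2
5 = 2*2 + 1
2 = 2*1 + 0  (stop)
So 467/22 = [21; 4, 2, 2].

[21; 4, 2, 2]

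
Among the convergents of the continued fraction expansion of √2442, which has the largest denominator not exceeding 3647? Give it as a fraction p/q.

√2442 = [49; 2, 2, 2, 98, …] (period length 4).
Convergents:
  p_0/q_0 = 49/1
  p_1/q_1 = 99/2
  p_2/q_2 = 247/5
  p_3/q_3 = 593/12
  p_4/q_4 = 58361/1181
  p_5/q_5 = 117315/2374
  p_6/q_6 = 292991/5929
q_5 = 2374 ≤ 3647 < 5929 = q_6, so the answer is 117315/2374.

117315/2374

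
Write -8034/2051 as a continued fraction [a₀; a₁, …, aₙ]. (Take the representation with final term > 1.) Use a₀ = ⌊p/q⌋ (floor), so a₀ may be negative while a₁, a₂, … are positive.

-8034 = -4×2051 + 170
2051 = 12×170 + 11
170 = 15×11 + 5
11 = 2×5 + 1
5 = 5×1 + 0  (stop)
So -8034/2051 = [-4; 12, 15, 2, 5].

[-4; 12, 15, 2, 5]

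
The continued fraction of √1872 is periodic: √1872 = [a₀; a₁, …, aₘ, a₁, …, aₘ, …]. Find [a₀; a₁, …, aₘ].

a₀ = ⌊√1872⌋ = 43.
With m₀=0, d₀=1 and mₖ₊₁ = dₖaₖ − mₖ, dₖ₊₁ = (n − mₖ₊₁²)/dₖ, aₖ₊₁ = ⌊(a₀+mₖ₊₁)/dₖ₊₁⌋:
  k=1: m=43, d=23, a=3
  k=2: m=26, d=52, a=1
  k=3: m=26, d=23, a=3
  k=4: m=43, d=1, a=86
d=1 and a=2a₀=86 at k=4, so the next step gives (m, d) = (43, 23) again — its k=1 value — and the period has length 4.

[43; 3, 1, 3, 86]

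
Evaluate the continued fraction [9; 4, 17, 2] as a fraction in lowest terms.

1313/142

Using pₖ = aₖpₖ₋₁ + pₖ₋₂ and qₖ = aₖqₖ₋₁ + qₖ₋₂:
  k=0: a=9, p=9, q=1
  k=1: a=4, p=37, q=4
  k=2: a=17, p=638, q=69
  k=3: a=2, p=1313, q=142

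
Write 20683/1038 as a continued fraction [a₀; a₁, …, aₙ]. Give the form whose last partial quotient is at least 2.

20683 = 19×1038 + 961
1038 = 1×961 + 77
961 = 12×77 + 37
77 = 2×37 + 3
37 = 12×3 + 1
3 = 3×1 + 0  (stop)
So 20683/1038 = [19; 1, 12, 2, 12, 3].

[19; 1, 12, 2, 12, 3]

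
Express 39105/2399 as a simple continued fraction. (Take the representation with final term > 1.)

[16; 3, 3, 18, 6, 2]

39105 = 16·2399 + 721
2399 = 3·721 + 236
721 = 3·236 + 13
236 = 18·13 + 2
13 = 6·2 + 1
2 = 2·1 + 0  (stop)
So 39105/2399 = [16; 3, 3, 18, 6, 2].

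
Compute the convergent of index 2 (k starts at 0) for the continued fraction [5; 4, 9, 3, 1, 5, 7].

Using pₖ = aₖpₖ₋₁ + pₖ₋₂, qₖ = aₖqₖ₋₁ + qₖ₋₂ (with p₋₁=1, p₋₂=0, q₋₁=0, q₋₂=1):
  k=0: a=5, p=5, q=1
  k=1: a=4, p=21, q=4
  k=2: a=9, p=194, q=37

194/37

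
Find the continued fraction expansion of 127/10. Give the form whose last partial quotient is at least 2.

127 = 12*10 + 7
10 = 1*7 + 3
7 = 2*3 + 1
3 = 3*1 + 0  (stop)
So 127/10 = [12; 1, 2, 3].

[12; 1, 2, 3]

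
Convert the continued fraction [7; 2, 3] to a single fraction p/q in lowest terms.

Fold from the inside: start with 3/1.
  2 + 1/3 = 7/3
  7 + 3/7 = 52/7

52/7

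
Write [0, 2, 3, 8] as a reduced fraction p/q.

Fold from the inside: start with 8/1.
  3 + 1/8 = 25/8
  2 + 8/25 = 58/25
  0 + 25/58 = 25/58

25/58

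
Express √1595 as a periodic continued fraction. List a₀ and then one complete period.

[39; 1, 14, 1, 78]

a₀ = ⌊√1595⌋ = 39.
With m₀=0, d₀=1 and mₖ₊₁ = dₖaₖ − mₖ, dₖ₊₁ = (n − mₖ₊₁²)/dₖ, aₖ₊₁ = ⌊(a₀+mₖ₊₁)/dₖ₊₁⌋:
  k=1: m=39, d=74, a=1
  k=2: m=35, d=5, a=14
  k=3: m=35, d=74, a=1
  k=4: m=39, d=1, a=78
d=1 and a=2a₀=78 at k=4, so the next step gives (m, d) = (39, 74) again — its k=1 value — and the period has length 4.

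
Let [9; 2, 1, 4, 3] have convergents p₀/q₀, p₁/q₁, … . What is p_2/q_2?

28/3

Using pₖ = aₖpₖ₋₁ + pₖ₋₂, qₖ = aₖqₖ₋₁ + qₖ₋₂ (with p₋₁=1, p₋₂=0, q₋₁=0, q₋₂=1):
  k=0: a=9, p=9, q=1
  k=1: a=2, p=19, q=2
  k=2: a=1, p=28, q=3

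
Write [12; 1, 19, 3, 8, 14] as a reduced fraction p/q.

Using pₖ = aₖpₖ₋₁ + pₖ₋₂ and qₖ = aₖqₖ₋₁ + qₖ₋₂:
  k=0: a=12, p=12, q=1
  k=1: a=1, p=13, q=1
  k=2: a=19, p=259, q=20
  k=3: a=3, p=790, q=61
  k=4: a=8, p=6579, q=508
  k=5: a=14, p=92896, q=7173

92896/7173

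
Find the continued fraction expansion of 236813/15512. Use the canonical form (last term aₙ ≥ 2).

[15; 3, 1, 3, 19, 4, 13]

236813 = 15*15512 + 4133
15512 = 3*4133 + 3113
4133 = 1*3113 + 1020
3113 = 3*1020 + 53
1020 = 19*53 + 13
53 = 4*13 + 1
13 = 13*1 + 0  (stop)
So 236813/15512 = [15; 3, 1, 3, 19, 4, 13].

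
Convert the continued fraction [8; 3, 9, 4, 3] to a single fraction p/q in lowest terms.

Fold from the inside: start with 3/1.
  4 + 1/3 = 13/3
  9 + 3/13 = 120/13
  3 + 13/120 = 373/120
  8 + 120/373 = 3104/373

3104/373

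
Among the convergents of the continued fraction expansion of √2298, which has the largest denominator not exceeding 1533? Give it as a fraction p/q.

√2298 = [47; 1, 14, 1, 94, …] (period length 4).
Convergents:
  p_0/q_0 = 47/1
  p_1/q_1 = 48/1
  p_2/q_2 = 719/15
  p_3/q_3 = 767/16
  p_4/q_4 = 72817/1519
  p_5/q_5 = 73584/1535
q_4 = 1519 ≤ 1533 < 1535 = q_5, so the answer is 72817/1519.

72817/1519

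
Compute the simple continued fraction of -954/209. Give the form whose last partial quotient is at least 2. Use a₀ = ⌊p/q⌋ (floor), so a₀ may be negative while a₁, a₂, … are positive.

[-5; 2, 3, 2, 1, 2, 3]

-954 = -5*209 + 91
209 = 2*91 + 27
91 = 3*27 + 10
27 = 2*10 + 7
10 = 1*7 + 3
7 = 2*3 + 1
3 = 3*1 + 0  (stop)
So -954/209 = [-5; 2, 3, 2, 1, 2, 3].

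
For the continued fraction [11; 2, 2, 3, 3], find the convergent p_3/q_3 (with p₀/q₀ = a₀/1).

194/17

Using pₖ = aₖpₖ₋₁ + pₖ₋₂, qₖ = aₖqₖ₋₁ + qₖ₋₂ (with p₋₁=1, p₋₂=0, q₋₁=0, q₋₂=1):
  k=0: a=11, p=11, q=1
  k=1: a=2, p=23, q=2
  k=2: a=2, p=57, q=5
  k=3: a=3, p=194, q=17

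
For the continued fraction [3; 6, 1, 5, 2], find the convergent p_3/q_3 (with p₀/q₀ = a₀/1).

Using pₖ = aₖpₖ₋₁ + pₖ₋₂, qₖ = aₖqₖ₋₁ + qₖ₋₂ (with p₋₁=1, p₋₂=0, q₋₁=0, q₋₂=1):
  k=0: a=3, p=3, q=1
  k=1: a=6, p=19, q=6
  k=2: a=1, p=22, q=7
  k=3: a=5, p=129, q=41

129/41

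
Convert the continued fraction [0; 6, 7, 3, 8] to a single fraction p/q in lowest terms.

Using pₖ = aₖpₖ₋₁ + pₖ₋₂ and qₖ = aₖqₖ₋₁ + qₖ₋₂:
  k=0: a=0, p=0, q=1
  k=1: a=6, p=1, q=6
  k=2: a=7, p=7, q=43
  k=3: a=3, p=22, q=135
  k=4: a=8, p=183, q=1123

183/1123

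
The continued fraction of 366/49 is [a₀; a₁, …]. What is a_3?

1

366 = 7·49 + 23   →  a_0 = 7
49 = 2·23 + 3   →  a_1 = 2
23 = 7·3 + 2   →  a_2 = 7
3 = 1·2 + 1   →  a_3 = 1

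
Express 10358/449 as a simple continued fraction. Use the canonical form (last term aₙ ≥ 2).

[23; 14, 2, 15]

10358 = 23·449 + 31
449 = 14·31 + 15
31 = 2·15 + 1
15 = 15·1 + 0  (stop)
So 10358/449 = [23; 14, 2, 15].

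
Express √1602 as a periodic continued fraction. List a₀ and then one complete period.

[40; 40, 80]

a₀ = ⌊√1602⌋ = 40.
With m₀=0, d₀=1 and mₖ₊₁ = dₖaₖ − mₖ, dₖ₊₁ = (n − mₖ₊₁²)/dₖ, aₖ₊₁ = ⌊(a₀+mₖ₊₁)/dₖ₊₁⌋:
  k=1: m=40, d=2, a=40
  k=2: m=40, d=1, a=80
d=1 and a=2a₀=80 at k=2, so the next step gives (m, d) = (40, 2) again — its k=1 value — and the period has length 2.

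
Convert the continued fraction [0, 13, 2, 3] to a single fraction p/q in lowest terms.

Fold from the inside: start with 3/1.
  2 + 1/3 = 7/3
  13 + 3/7 = 94/7
  0 + 7/94 = 7/94

7/94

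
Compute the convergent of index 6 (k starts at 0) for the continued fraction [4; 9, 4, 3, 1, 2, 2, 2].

Using pₖ = aₖpₖ₋₁ + pₖ₋₂, qₖ = aₖqₖ₋₁ + qₖ₋₂ (with p₋₁=1, p₋₂=0, q₋₁=0, q₋₂=1):
  k=0: a=4, p=4, q=1
  k=1: a=9, p=37, q=9
  k=2: a=4, p=152, q=37
  k=3: a=3, p=493, q=120
  k=4: a=1, p=645, q=157
  k=5: a=2, p=1783, q=434
  k=6: a=2, p=4211, q=1025

4211/1025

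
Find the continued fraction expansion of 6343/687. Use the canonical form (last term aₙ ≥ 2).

[9; 4, 3, 2, 2, 9]

6343 = 9·687 + 160
687 = 4·160 + 47
160 = 3·47 + 19
47 = 2·19 + 9
19 = 2·9 + 1
9 = 9·1 + 0  (stop)
So 6343/687 = [9; 4, 3, 2, 2, 9].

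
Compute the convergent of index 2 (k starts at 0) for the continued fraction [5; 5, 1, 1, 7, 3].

31/6

Using pₖ = aₖpₖ₋₁ + pₖ₋₂, qₖ = aₖqₖ₋₁ + qₖ₋₂ (with p₋₁=1, p₋₂=0, q₋₁=0, q₋₂=1):
  k=0: a=5, p=5, q=1
  k=1: a=5, p=26, q=5
  k=2: a=1, p=31, q=6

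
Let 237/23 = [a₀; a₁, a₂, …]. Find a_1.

3

237 = 10·23 + 7   →  a_0 = 10
23 = 3·7 + 2   →  a_1 = 3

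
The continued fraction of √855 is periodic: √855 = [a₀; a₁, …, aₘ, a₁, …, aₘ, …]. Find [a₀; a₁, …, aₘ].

a₀ = ⌊√855⌋ = 29.
With m₀=0, d₀=1 and mₖ₊₁ = dₖaₖ − mₖ, dₖ₊₁ = (n − mₖ₊₁²)/dₖ, aₖ₊₁ = ⌊(a₀+mₖ₊₁)/dₖ₊₁⌋:
  k=1: m=29, d=14, a=4
  k=2: m=27, d=9, a=6
  k=3: m=27, d=14, a=4
  k=4: m=29, d=1, a=58
d=1 and a=2a₀=58 at k=4, so the next step gives (m, d) = (29, 14) again — its k=1 value — and the period has length 4.

[29; 4, 6, 4, 58]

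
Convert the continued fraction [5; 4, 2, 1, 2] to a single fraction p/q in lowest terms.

Using pₖ = aₖpₖ₋₁ + pₖ₋₂ and qₖ = aₖqₖ₋₁ + qₖ₋₂:
  k=0: a=5, p=5, q=1
  k=1: a=4, p=21, q=4
  k=2: a=2, p=47, q=9
  k=3: a=1, p=68, q=13
  k=4: a=2, p=183, q=35

183/35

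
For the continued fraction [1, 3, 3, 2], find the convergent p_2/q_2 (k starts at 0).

13/10

Using pₖ = aₖpₖ₋₁ + pₖ₋₂, qₖ = aₖqₖ₋₁ + qₖ₋₂ (with p₋₁=1, p₋₂=0, q₋₁=0, q₋₂=1):
  k=0: a=1, p=1, q=1
  k=1: a=3, p=4, q=3
  k=2: a=3, p=13, q=10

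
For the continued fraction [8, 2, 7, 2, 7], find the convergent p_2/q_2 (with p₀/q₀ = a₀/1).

Using pₖ = aₖpₖ₋₁ + pₖ₋₂, qₖ = aₖqₖ₋₁ + qₖ₋₂ (with p₋₁=1, p₋₂=0, q₋₁=0, q₋₂=1):
  k=0: a=8, p=8, q=1
  k=1: a=2, p=17, q=2
  k=2: a=7, p=127, q=15

127/15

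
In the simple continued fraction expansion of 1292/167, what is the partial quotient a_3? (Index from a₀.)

1292 = 7·167 + 123   →  a_0 = 7
167 = 1·123 + 44   →  a_1 = 1
123 = 2·44 + 35   →  a_2 = 2
44 = 1·35 + 9   →  a_3 = 1

1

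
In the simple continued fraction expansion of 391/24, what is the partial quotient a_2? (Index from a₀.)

2

391 = 16·24 + 7   →  a_0 = 16
24 = 3·7 + 3   →  a_1 = 3
7 = 2·3 + 1   →  a_2 = 2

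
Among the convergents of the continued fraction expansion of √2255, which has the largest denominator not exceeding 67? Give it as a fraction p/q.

1757/37

√2255 = [47; 2, 18, 2, 94, …] (period length 4).
Convergents:
  p_0/q_0 = 47/1
  p_1/q_1 = 95/2
  p_2/q_2 = 1757/37
  p_3/q_3 = 3609/76
q_2 = 37 ≤ 67 < 76 = q_3, so the answer is 1757/37.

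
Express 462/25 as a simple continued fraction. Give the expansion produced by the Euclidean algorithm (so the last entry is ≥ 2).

462 = 18*25 + 12
25 = 2*12 + 1
12 = 12*1 + 0  (stop)
So 462/25 = [18; 2, 12].

[18; 2, 12]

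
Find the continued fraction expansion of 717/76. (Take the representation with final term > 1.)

[9; 2, 3, 3, 3]

717 = 9*76 + 33
76 = 2*33 + 10
33 = 3*10 + 3
10 = 3*3 + 1
3 = 3*1 + 0  (stop)
So 717/76 = [9; 2, 3, 3, 3].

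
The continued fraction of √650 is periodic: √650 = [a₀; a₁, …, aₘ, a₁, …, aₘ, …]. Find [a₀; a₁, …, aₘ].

a₀ = ⌊√650⌋ = 25.
With m₀=0, d₀=1 and mₖ₊₁ = dₖaₖ − mₖ, dₖ₊₁ = (n − mₖ₊₁²)/dₖ, aₖ₊₁ = ⌊(a₀+mₖ₊₁)/dₖ₊₁⌋:
  k=1: m=25, d=25, a=2
  k=2: m=25, d=1, a=50
d=1 and a=2a₀=50 at k=2, so the next step gives (m, d) = (25, 25) again — its k=1 value — and the period has length 2.

[25; 2, 50]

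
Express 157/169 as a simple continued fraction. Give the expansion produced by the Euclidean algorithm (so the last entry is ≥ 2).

[0; 1, 13, 12]

157 = 0·169 + 157
169 = 1·157 + 12
157 = 13·12 + 1
12 = 12·1 + 0  (stop)
So 157/169 = [0; 1, 13, 12].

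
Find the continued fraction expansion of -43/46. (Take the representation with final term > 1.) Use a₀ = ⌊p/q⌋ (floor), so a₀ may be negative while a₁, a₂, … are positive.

-43 = -1*46 + 3
46 = 15*3 + 1
3 = 3*1 + 0  (stop)
So -43/46 = [-1; 15, 3].

[-1; 15, 3]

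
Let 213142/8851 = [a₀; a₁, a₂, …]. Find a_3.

18

213142 = 24·8851 + 718   →  a_0 = 24
8851 = 12·718 + 235   →  a_1 = 12
718 = 3·235 + 13   →  a_2 = 3
235 = 18·13 + 1   →  a_3 = 18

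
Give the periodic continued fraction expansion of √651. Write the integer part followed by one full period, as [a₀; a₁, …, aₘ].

a₀ = ⌊√651⌋ = 25.

[25; 1, 1, 16, 1, 1, 50]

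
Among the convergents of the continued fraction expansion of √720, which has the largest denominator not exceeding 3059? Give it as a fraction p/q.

51841/1932

√720 = [26; 1, 4, 1, 52, …] (period length 4).
Convergents:
  p_0/q_0 = 26/1
  p_1/q_1 = 27/1
  p_2/q_2 = 134/5
  p_3/q_3 = 161/6
  p_4/q_4 = 8506/317
  p_5/q_5 = 8667/323
  p_6/q_6 = 43174/1609
  p_7/q_7 = 51841/1932
  p_8/q_8 = 2738906/102073
q_7 = 1932 ≤ 3059 < 102073 = q_8, so the answer is 51841/1932.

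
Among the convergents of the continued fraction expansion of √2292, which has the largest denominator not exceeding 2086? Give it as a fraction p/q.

36720/767

√2292 = [47; 1, 6, 1, 94, …] (period length 4).
Convergents:
  p_0/q_0 = 47/1
  p_1/q_1 = 48/1
  p_2/q_2 = 335/7
  p_3/q_3 = 383/8
  p_4/q_4 = 36337/759
  p_5/q_5 = 36720/767
  p_6/q_6 = 256657/5361
q_5 = 767 ≤ 2086 < 5361 = q_6, so the answer is 36720/767.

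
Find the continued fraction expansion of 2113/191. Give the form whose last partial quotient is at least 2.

[11; 15, 1, 11]

2113 = 11×191 + 12
191 = 15×12 + 11
12 = 1×11 + 1
11 = 11×1 + 0  (stop)
So 2113/191 = [11; 15, 1, 11].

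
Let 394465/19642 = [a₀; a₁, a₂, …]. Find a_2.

11

394465 = 20·19642 + 1625   →  a_0 = 20
19642 = 12·1625 + 142   →  a_1 = 12
1625 = 11·142 + 63   →  a_2 = 11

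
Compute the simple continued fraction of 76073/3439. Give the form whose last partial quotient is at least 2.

76073 = 22·3439 + 415
3439 = 8·415 + 119
415 = 3·119 + 58
119 = 2·58 + 3
58 = 19·3 + 1
3 = 3·1 + 0  (stop)
So 76073/3439 = [22; 8, 3, 2, 19, 3].

[22; 8, 3, 2, 19, 3]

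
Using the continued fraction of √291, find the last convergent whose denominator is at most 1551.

9877/579

√291 = [17; 17, 34, …] (period length 2).
Convergents:
  p_0/q_0 = 17/1
  p_1/q_1 = 290/17
  p_2/q_2 = 9877/579
  p_3/q_3 = 168199/9860
q_2 = 579 ≤ 1551 < 9860 = q_3, so the answer is 9877/579.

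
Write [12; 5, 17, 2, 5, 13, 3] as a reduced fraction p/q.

Fold from the inside: start with 3/1.
  13 + 1/3 = 40/3
  5 + 3/40 = 203/40
  2 + 40/203 = 446/203
  17 + 203/446 = 7785/446
  5 + 446/7785 = 39371/7785
  12 + 7785/39371 = 480237/39371

480237/39371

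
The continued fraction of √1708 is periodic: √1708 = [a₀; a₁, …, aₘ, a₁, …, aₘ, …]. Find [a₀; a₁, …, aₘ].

a₀ = ⌊√1708⌋ = 41.
With m₀=0, d₀=1 and mₖ₊₁ = dₖaₖ − mₖ, dₖ₊₁ = (n − mₖ₊₁²)/dₖ, aₖ₊₁ = ⌊(a₀+mₖ₊₁)/dₖ₊₁⌋:
  k=1: m=41, d=27, a=3
  k=2: m=40, d=4, a=20
  k=3: m=40, d=27, a=3
  k=4: m=41, d=1, a=82
d=1 and a=2a₀=82 at k=4, so the next step gives (m, d) = (41, 27) again — its k=1 value — and the period has length 4.

[41; 3, 20, 3, 82]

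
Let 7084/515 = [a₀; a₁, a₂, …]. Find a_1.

1

7084 = 13·515 + 389   →  a_0 = 13
515 = 1·389 + 126   →  a_1 = 1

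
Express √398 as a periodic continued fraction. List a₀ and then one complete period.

[19; 1, 18, 1, 38]

a₀ = ⌊√398⌋ = 19.
With m₀=0, d₀=1 and mₖ₊₁ = dₖaₖ − mₖ, dₖ₊₁ = (n − mₖ₊₁²)/dₖ, aₖ₊₁ = ⌊(a₀+mₖ₊₁)/dₖ₊₁⌋:
  k=1: m=19, d=37, a=1
  k=2: m=18, d=2, a=18
  k=3: m=18, d=37, a=1
  k=4: m=19, d=1, a=38
d=1 and a=2a₀=38 at k=4, so the next step gives (m, d) = (19, 37) again — its k=1 value — and the period has length 4.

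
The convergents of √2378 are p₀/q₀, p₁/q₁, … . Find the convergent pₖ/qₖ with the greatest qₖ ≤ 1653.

√2378 = [48; 1, 3, 3, 1, 96, …] (period length 5).
Convergents:
  p_0/q_0 = 48/1
  p_1/q_1 = 49/1
  p_2/q_2 = 195/4
  p_3/q_3 = 634/13
  p_4/q_4 = 829/17
  p_5/q_5 = 80218/1645
  p_6/q_6 = 81047/1662
q_5 = 1645 ≤ 1653 < 1662 = q_6, so the answer is 80218/1645.

80218/1645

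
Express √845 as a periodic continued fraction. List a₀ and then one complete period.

[29; 14, 1, 1, 14, 58]

a₀ = ⌊√845⌋ = 29.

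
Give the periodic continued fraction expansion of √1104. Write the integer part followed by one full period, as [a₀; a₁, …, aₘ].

a₀ = ⌊√1104⌋ = 33.
With m₀=0, d₀=1 and mₖ₊₁ = dₖaₖ − mₖ, dₖ₊₁ = (n − mₖ₊₁²)/dₖ, aₖ₊₁ = ⌊(a₀+mₖ₊₁)/dₖ₊₁⌋:
  k=1: m=33, d=15, a=4
  k=2: m=27, d=25, a=2
  k=3: m=23, d=23, a=2
  k=4: m=23, d=25, a=2
  k=5: m=27, d=15, a=4
  k=6: m=33, d=1, a=66
d=1 and a=2a₀=66 at k=6, so the next step gives (m, d) = (33, 15) again — its k=1 value — and the period has length 6.

[33; 4, 2, 2, 2, 4, 66]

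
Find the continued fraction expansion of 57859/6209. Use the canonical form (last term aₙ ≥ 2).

[9; 3, 7, 5, 5, 3, 3]

57859 = 9·6209 + 1978
6209 = 3·1978 + 275
1978 = 7·275 + 53
275 = 5·53 + 10
53 = 5·10 + 3
10 = 3·3 + 1
3 = 3·1 + 0  (stop)
So 57859/6209 = [9; 3, 7, 5, 5, 3, 3].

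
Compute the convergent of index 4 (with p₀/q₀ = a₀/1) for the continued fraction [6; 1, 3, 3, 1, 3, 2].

Using pₖ = aₖpₖ₋₁ + pₖ₋₂, qₖ = aₖqₖ₋₁ + qₖ₋₂ (with p₋₁=1, p₋₂=0, q₋₁=0, q₋₂=1):
  k=0: a=6, p=6, q=1
  k=1: a=1, p=7, q=1
  k=2: a=3, p=27, q=4
  k=3: a=3, p=88, q=13
  k=4: a=1, p=115, q=17

115/17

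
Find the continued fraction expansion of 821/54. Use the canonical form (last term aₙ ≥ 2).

821 = 15·54 + 11
54 = 4·11 + 10
11 = 1·10 + 1
10 = 10·1 + 0  (stop)
So 821/54 = [15; 4, 1, 10].

[15; 4, 1, 10]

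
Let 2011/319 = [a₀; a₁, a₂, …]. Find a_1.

3

2011 = 6·319 + 97   →  a_0 = 6
319 = 3·97 + 28   →  a_1 = 3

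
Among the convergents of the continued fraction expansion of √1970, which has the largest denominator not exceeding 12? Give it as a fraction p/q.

222/5

√1970 = [44; 2, 1, 1, 2, 88, …] (period length 5).
Convergents:
  p_0/q_0 = 44/1
  p_1/q_1 = 89/2
  p_2/q_2 = 133/3
  p_3/q_3 = 222/5
  p_4/q_4 = 577/13
q_3 = 5 ≤ 12 < 13 = q_4, so the answer is 222/5.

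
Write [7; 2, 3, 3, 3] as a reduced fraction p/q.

565/76

Fold from the inside: start with 3/1.
  3 + 1/3 = 10/3
  3 + 3/10 = 33/10
  2 + 10/33 = 76/33
  7 + 33/76 = 565/76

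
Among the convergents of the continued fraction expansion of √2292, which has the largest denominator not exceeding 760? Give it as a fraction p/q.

√2292 = [47; 1, 6, 1, 94, …] (period length 4).
Convergents:
  p_0/q_0 = 47/1
  p_1/q_1 = 48/1
  p_2/q_2 = 335/7
  p_3/q_3 = 383/8
  p_4/q_4 = 36337/759
  p_5/q_5 = 36720/767
q_4 = 759 ≤ 760 < 767 = q_5, so the answer is 36337/759.

36337/759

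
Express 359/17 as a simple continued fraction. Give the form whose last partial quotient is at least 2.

359 = 21·17 + 2
17 = 8·2 + 1
2 = 2·1 + 0  (stop)
So 359/17 = [21; 8, 2].

[21; 8, 2]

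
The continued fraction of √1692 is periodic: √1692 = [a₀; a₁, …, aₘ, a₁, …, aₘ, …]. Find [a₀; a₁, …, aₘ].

[41; 7, 2, 7, 82]

a₀ = ⌊√1692⌋ = 41.
With m₀=0, d₀=1 and mₖ₊₁ = dₖaₖ − mₖ, dₖ₊₁ = (n − mₖ₊₁²)/dₖ, aₖ₊₁ = ⌊(a₀+mₖ₊₁)/dₖ₊₁⌋:
  k=1: m=41, d=11, a=7
  k=2: m=36, d=36, a=2
  k=3: m=36, d=11, a=7
  k=4: m=41, d=1, a=82
d=1 and a=2a₀=82 at k=4, so the next step gives (m, d) = (41, 11) again — its k=1 value — and the period has length 4.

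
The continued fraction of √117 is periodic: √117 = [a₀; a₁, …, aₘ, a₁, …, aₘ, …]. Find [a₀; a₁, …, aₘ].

a₀ = ⌊√117⌋ = 10.
With m₀=0, d₀=1 and mₖ₊₁ = dₖaₖ − mₖ, dₖ₊₁ = (n − mₖ₊₁²)/dₖ, aₖ₊₁ = ⌊(a₀+mₖ₊₁)/dₖ₊₁⌋:
  k=1: m=10, d=17, a=1
  k=2: m=7, d=4, a=4
  k=3: m=9, d=9, a=2
  k=4: m=9, d=4, a=4
  k=5: m=7, d=17, a=1
  k=6: m=10, d=1, a=20
d=1 and a=2a₀=20 at k=6, so the next step gives (m, d) = (10, 17) again — its k=1 value — and the period has length 6.

[10; 1, 4, 2, 4, 1, 20]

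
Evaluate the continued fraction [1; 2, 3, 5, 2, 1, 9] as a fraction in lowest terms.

1637/1143

Fold from the inside: start with 9/1.
  1 + 1/9 = 10/9
  2 + 9/10 = 29/10
  5 + 10/29 = 155/29
  3 + 29/155 = 494/155
  2 + 155/494 = 1143/494
  1 + 494/1143 = 1637/1143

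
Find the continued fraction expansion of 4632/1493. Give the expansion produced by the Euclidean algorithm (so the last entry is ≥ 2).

[3; 9, 1, 3, 7, 2, 2]

4632 = 3×1493 + 153
1493 = 9×153 + 116
153 = 1×116 + 37
116 = 3×37 + 5
37 = 7×5 + 2
5 = 2×2 + 1
2 = 2×1 + 0  (stop)
So 4632/1493 = [3; 9, 1, 3, 7, 2, 2].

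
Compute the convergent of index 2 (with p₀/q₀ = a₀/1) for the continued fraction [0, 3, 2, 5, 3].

2/7

Using pₖ = aₖpₖ₋₁ + pₖ₋₂, qₖ = aₖqₖ₋₁ + qₖ₋₂ (with p₋₁=1, p₋₂=0, q₋₁=0, q₋₂=1):
  k=0: a=0, p=0, q=1
  k=1: a=3, p=1, q=3
  k=2: a=2, p=2, q=7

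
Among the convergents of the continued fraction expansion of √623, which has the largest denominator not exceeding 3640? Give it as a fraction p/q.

31175/1249

√623 = [24; 1, 23, 1, 48, …] (period length 4).
Convergents:
  p_0/q_0 = 24/1
  p_1/q_1 = 25/1
  p_2/q_2 = 599/24
  p_3/q_3 = 624/25
  p_4/q_4 = 30551/1224
  p_5/q_5 = 31175/1249
  p_6/q_6 = 747576/29951
q_5 = 1249 ≤ 3640 < 29951 = q_6, so the answer is 31175/1249.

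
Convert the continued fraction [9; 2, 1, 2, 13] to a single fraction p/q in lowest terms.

Using pₖ = aₖpₖ₋₁ + pₖ₋₂ and qₖ = aₖqₖ₋₁ + qₖ₋₂:
  k=0: a=9, p=9, q=1
  k=1: a=2, p=19, q=2
  k=2: a=1, p=28, q=3
  k=3: a=2, p=75, q=8
  k=4: a=13, p=1003, q=107

1003/107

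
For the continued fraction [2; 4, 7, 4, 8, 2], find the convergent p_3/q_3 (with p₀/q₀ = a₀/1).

Using pₖ = aₖpₖ₋₁ + pₖ₋₂, qₖ = aₖqₖ₋₁ + qₖ₋₂ (with p₋₁=1, p₋₂=0, q₋₁=0, q₋₂=1):
  k=0: a=2, p=2, q=1
  k=1: a=4, p=9, q=4
  k=2: a=7, p=65, q=29
  k=3: a=4, p=269, q=120

269/120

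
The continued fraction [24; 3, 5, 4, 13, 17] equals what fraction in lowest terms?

Fold from the inside: start with 17/1.
  13 + 1/17 = 222/17
  4 + 17/222 = 905/222
  5 + 222/905 = 4747/905
  3 + 905/4747 = 15146/4747
  24 + 4747/15146 = 368251/15146

368251/15146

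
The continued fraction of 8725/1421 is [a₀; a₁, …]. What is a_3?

9

8725 = 6·1421 + 199   →  a_0 = 6
1421 = 7·199 + 28   →  a_1 = 7
199 = 7·28 + 3   →  a_2 = 7
28 = 9·3 + 1   →  a_3 = 9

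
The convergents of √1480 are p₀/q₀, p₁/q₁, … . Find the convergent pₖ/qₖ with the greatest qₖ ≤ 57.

√1480 = [38; 2, 8, 19, 8, 2, 76, …] (period length 6).
Convergents:
  p_0/q_0 = 38/1
  p_1/q_1 = 77/2
  p_2/q_2 = 654/17
  p_3/q_3 = 12503/325
q_2 = 17 ≤ 57 < 325 = q_3, so the answer is 654/17.

654/17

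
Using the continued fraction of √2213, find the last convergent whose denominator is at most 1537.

√2213 = [47; 23, 1, 1, 23, 94, …] (period length 5).
Convergents:
  p_0/q_0 = 47/1
  p_1/q_1 = 1082/23
  p_2/q_2 = 1129/24
  p_3/q_3 = 2211/47
  p_4/q_4 = 51982/1105
  p_5/q_5 = 4888519/103917
q_4 = 1105 ≤ 1537 < 103917 = q_5, so the answer is 51982/1105.

51982/1105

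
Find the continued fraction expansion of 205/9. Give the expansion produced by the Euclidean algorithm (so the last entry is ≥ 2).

[22; 1, 3, 2]

205 = 22*9 + 7
9 = 1*7 + 2
7 = 3*2 + 1
2 = 2*1 + 0  (stop)
So 205/9 = [22; 1, 3, 2].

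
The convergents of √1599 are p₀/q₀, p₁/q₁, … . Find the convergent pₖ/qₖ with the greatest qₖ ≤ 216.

3199/80

√1599 = [39; 1, 78, …] (period length 2).
Convergents:
  p_0/q_0 = 39/1
  p_1/q_1 = 40/1
  p_2/q_2 = 3159/79
  p_3/q_3 = 3199/80
  p_4/q_4 = 252681/6319
q_3 = 80 ≤ 216 < 6319 = q_4, so the answer is 3199/80.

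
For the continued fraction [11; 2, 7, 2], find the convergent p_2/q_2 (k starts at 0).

Using pₖ = aₖpₖ₋₁ + pₖ₋₂, qₖ = aₖqₖ₋₁ + qₖ₋₂ (with p₋₁=1, p₋₂=0, q₋₁=0, q₋₂=1):
  k=0: a=11, p=11, q=1
  k=1: a=2, p=23, q=2
  k=2: a=7, p=172, q=15

172/15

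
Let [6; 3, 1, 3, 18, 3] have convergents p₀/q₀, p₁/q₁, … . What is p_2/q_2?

25/4

Using pₖ = aₖpₖ₋₁ + pₖ₋₂, qₖ = aₖqₖ₋₁ + qₖ₋₂ (with p₋₁=1, p₋₂=0, q₋₁=0, q₋₂=1):
  k=0: a=6, p=6, q=1
  k=1: a=3, p=19, q=3
  k=2: a=1, p=25, q=4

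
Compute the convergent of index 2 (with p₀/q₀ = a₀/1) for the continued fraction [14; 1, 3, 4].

59/4

Using pₖ = aₖpₖ₋₁ + pₖ₋₂, qₖ = aₖqₖ₋₁ + qₖ₋₂ (with p₋₁=1, p₋₂=0, q₋₁=0, q₋₂=1):
  k=0: a=14, p=14, q=1
  k=1: a=1, p=15, q=1
  k=2: a=3, p=59, q=4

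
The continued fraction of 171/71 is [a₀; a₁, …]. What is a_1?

171 = 2·71 + 29   →  a_0 = 2
71 = 2·29 + 13   →  a_1 = 2

2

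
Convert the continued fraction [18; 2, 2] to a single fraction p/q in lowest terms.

Fold from the inside: start with 2/1.
  2 + 1/2 = 5/2
  18 + 2/5 = 92/5

92/5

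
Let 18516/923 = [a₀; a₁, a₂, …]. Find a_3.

13

18516 = 20·923 + 56   →  a_0 = 20
923 = 16·56 + 27   →  a_1 = 16
56 = 2·27 + 2   →  a_2 = 2
27 = 13·2 + 1   →  a_3 = 13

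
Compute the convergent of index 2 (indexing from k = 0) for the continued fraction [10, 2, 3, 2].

73/7

Using pₖ = aₖpₖ₋₁ + pₖ₋₂, qₖ = aₖqₖ₋₁ + qₖ₋₂ (with p₋₁=1, p₋₂=0, q₋₁=0, q₋₂=1):
  k=0: a=10, p=10, q=1
  k=1: a=2, p=21, q=2
  k=2: a=3, p=73, q=7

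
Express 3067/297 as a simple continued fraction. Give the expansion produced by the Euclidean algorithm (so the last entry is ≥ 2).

[10; 3, 16, 6]

3067 = 10·297 + 97
297 = 3·97 + 6
97 = 16·6 + 1
6 = 6·1 + 0  (stop)
So 3067/297 = [10; 3, 16, 6].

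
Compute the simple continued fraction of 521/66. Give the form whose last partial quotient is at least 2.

[7; 1, 8, 2, 3]

521 = 7*66 + 59
66 = 1*59 + 7
59 = 8*7 + 3
7 = 2*3 + 1
3 = 3*1 + 0  (stop)
So 521/66 = [7; 1, 8, 2, 3].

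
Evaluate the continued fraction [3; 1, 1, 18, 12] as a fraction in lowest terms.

Using pₖ = aₖpₖ₋₁ + pₖ₋₂ and qₖ = aₖqₖ₋₁ + qₖ₋₂:
  k=0: a=3, p=3, q=1
  k=1: a=1, p=4, q=1
  k=2: a=1, p=7, q=2
  k=3: a=18, p=130, q=37
  k=4: a=12, p=1567, q=446

1567/446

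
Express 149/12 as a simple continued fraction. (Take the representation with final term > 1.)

[12; 2, 2, 2]

149 = 12*12 + 5
12 = 2*5 + 2
5 = 2*2 + 1
2 = 2*1 + 0  (stop)
So 149/12 = [12; 2, 2, 2].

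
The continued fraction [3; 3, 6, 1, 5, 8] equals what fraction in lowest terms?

Using pₖ = aₖpₖ₋₁ + pₖ₋₂ and qₖ = aₖqₖ₋₁ + qₖ₋₂:
  k=0: a=3, p=3, q=1
  k=1: a=3, p=10, q=3
  k=2: a=6, p=63, q=19
  k=3: a=1, p=73, q=22
  k=4: a=5, p=428, q=129
  k=5: a=8, p=3497, q=1054

3497/1054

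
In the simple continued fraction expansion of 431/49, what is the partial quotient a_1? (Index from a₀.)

1

431 = 8·49 + 39   →  a_0 = 8
49 = 1·39 + 10   →  a_1 = 1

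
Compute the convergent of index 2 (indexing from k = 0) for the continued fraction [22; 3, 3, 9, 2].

Using pₖ = aₖpₖ₋₁ + pₖ₋₂, qₖ = aₖqₖ₋₁ + qₖ₋₂ (with p₋₁=1, p₋₂=0, q₋₁=0, q₋₂=1):
  k=0: a=22, p=22, q=1
  k=1: a=3, p=67, q=3
  k=2: a=3, p=223, q=10

223/10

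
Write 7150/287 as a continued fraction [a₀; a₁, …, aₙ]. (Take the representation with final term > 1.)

7150 = 24*287 + 262
287 = 1*262 + 25
262 = 10*25 + 12
25 = 2*12 + 1
12 = 12*1 + 0  (stop)
So 7150/287 = [24; 1, 10, 2, 12].

[24; 1, 10, 2, 12]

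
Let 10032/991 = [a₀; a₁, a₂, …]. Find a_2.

10032 = 10·991 + 122   →  a_0 = 10
991 = 8·122 + 15   →  a_1 = 8
122 = 8·15 + 2   →  a_2 = 8

8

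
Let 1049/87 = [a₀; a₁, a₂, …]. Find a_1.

1049 = 12·87 + 5   →  a_0 = 12
87 = 17·5 + 2   →  a_1 = 17

17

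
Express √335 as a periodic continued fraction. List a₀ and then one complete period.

[18; 3, 3, 3, 36]

a₀ = ⌊√335⌋ = 18.
With m₀=0, d₀=1 and mₖ₊₁ = dₖaₖ − mₖ, dₖ₊₁ = (n − mₖ₊₁²)/dₖ, aₖ₊₁ = ⌊(a₀+mₖ₊₁)/dₖ₊₁⌋:
  k=1: m=18, d=11, a=3
  k=2: m=15, d=10, a=3
  k=3: m=15, d=11, a=3
  k=4: m=18, d=1, a=36
d=1 and a=2a₀=36 at k=4, so the next step gives (m, d) = (18, 11) again — its k=1 value — and the period has length 4.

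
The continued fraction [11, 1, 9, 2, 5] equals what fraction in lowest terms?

Using pₖ = aₖpₖ₋₁ + pₖ₋₂ and qₖ = aₖqₖ₋₁ + qₖ₋₂:
  k=0: a=11, p=11, q=1
  k=1: a=1, p=12, q=1
  k=2: a=9, p=119, q=10
  k=3: a=2, p=250, q=21
  k=4: a=5, p=1369, q=115

1369/115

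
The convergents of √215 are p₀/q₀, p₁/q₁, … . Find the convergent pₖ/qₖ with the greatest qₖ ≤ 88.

1261/86

√215 = [14; 1, 1, 1, 28, …] (period length 4).
Convergents:
  p_0/q_0 = 14/1
  p_1/q_1 = 15/1
  p_2/q_2 = 29/2
  p_3/q_3 = 44/3
  p_4/q_4 = 1261/86
  p_5/q_5 = 1305/89
q_4 = 86 ≤ 88 < 89 = q_5, so the answer is 1261/86.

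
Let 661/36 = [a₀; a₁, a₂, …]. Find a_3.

661 = 18·36 + 13   →  a_0 = 18
36 = 2·13 + 10   →  a_1 = 2
13 = 1·10 + 3   →  a_2 = 1
10 = 3·3 + 1   →  a_3 = 3

3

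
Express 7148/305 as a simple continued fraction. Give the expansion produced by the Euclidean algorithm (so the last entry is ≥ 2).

7148 = 23×305 + 133
305 = 2×133 + 39
133 = 3×39 + 16
39 = 2×16 + 7
16 = 2×7 + 2
7 = 3×2 + 1
2 = 2×1 + 0  (stop)
So 7148/305 = [23; 2, 3, 2, 2, 3, 2].

[23; 2, 3, 2, 2, 3, 2]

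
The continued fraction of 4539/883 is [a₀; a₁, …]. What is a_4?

1

4539 = 5·883 + 124   →  a_0 = 5
883 = 7·124 + 15   →  a_1 = 7
124 = 8·15 + 4   →  a_2 = 8
15 = 3·4 + 3   →  a_3 = 3
4 = 1·3 + 1   →  a_4 = 1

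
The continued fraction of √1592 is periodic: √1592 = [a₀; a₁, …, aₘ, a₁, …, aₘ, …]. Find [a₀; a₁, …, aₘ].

a₀ = ⌊√1592⌋ = 39.
With m₀=0, d₀=1 and mₖ₊₁ = dₖaₖ − mₖ, dₖ₊₁ = (n − mₖ₊₁²)/dₖ, aₖ₊₁ = ⌊(a₀+mₖ₊₁)/dₖ₊₁⌋:
  k=1: m=39, d=71, a=1
  k=2: m=32, d=8, a=8
  k=3: m=32, d=71, a=1
  k=4: m=39, d=1, a=78
d=1 and a=2a₀=78 at k=4, so the next step gives (m, d) = (39, 71) again — its k=1 value — and the period has length 4.

[39; 1, 8, 1, 78]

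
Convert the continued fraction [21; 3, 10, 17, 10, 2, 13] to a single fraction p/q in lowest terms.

3216030/150827

Fold from the inside: start with 13/1.
  2 + 1/13 = 27/13
  10 + 13/27 = 283/27
  17 + 27/283 = 4838/283
  10 + 283/4838 = 48663/4838
  3 + 4838/48663 = 150827/48663
  21 + 48663/150827 = 3216030/150827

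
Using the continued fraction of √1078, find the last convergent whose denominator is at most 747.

12969/395

√1078 = [32; 1, 4, 1, 64, …] (period length 4).
Convergents:
  p_0/q_0 = 32/1
  p_1/q_1 = 33/1
  p_2/q_2 = 164/5
  p_3/q_3 = 197/6
  p_4/q_4 = 12772/389
  p_5/q_5 = 12969/395
  p_6/q_6 = 64648/1969
q_5 = 395 ≤ 747 < 1969 = q_6, so the answer is 12969/395.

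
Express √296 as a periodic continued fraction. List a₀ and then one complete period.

a₀ = ⌊√296⌋ = 17.
With m₀=0, d₀=1 and mₖ₊₁ = dₖaₖ − mₖ, dₖ₊₁ = (n − mₖ₊₁²)/dₖ, aₖ₊₁ = ⌊(a₀+mₖ₊₁)/dₖ₊₁⌋:
  k=1: m=17, d=7, a=4
  k=2: m=11, d=25, a=1
  k=3: m=14, d=4, a=7
  k=4: m=14, d=25, a=1
  k=5: m=11, d=7, a=4
  k=6: m=17, d=1, a=34
d=1 and a=2a₀=34 at k=6, so the next step gives (m, d) = (17, 7) again — its k=1 value — and the period has length 6.

[17; 4, 1, 7, 1, 4, 34]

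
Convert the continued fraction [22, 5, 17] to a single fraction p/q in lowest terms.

Using pₖ = aₖpₖ₋₁ + pₖ₋₂ and qₖ = aₖqₖ₋₁ + qₖ₋₂:
  k=0: a=22, p=22, q=1
  k=1: a=5, p=111, q=5
  k=2: a=17, p=1909, q=86

1909/86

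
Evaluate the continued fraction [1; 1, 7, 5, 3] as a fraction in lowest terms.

246/131

Using pₖ = aₖpₖ₋₁ + pₖ₋₂ and qₖ = aₖqₖ₋₁ + qₖ₋₂:
  k=0: a=1, p=1, q=1
  k=1: a=1, p=2, q=1
  k=2: a=7, p=15, q=8
  k=3: a=5, p=77, q=41
  k=4: a=3, p=246, q=131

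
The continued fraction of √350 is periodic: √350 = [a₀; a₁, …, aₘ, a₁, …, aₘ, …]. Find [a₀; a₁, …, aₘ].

a₀ = ⌊√350⌋ = 18.
With m₀=0, d₀=1 and mₖ₊₁ = dₖaₖ − mₖ, dₖ₊₁ = (n − mₖ₊₁²)/dₖ, aₖ₊₁ = ⌊(a₀+mₖ₊₁)/dₖ₊₁⌋:
  k=1: m=18, d=26, a=1
  k=2: m=8, d=11, a=2
  k=3: m=14, d=14, a=2
  k=4: m=14, d=11, a=2
  k=5: m=8, d=26, a=1
  k=6: m=18, d=1, a=36
d=1 and a=2a₀=36 at k=6, so the next step gives (m, d) = (18, 26) again — its k=1 value — and the period has length 6.

[18; 1, 2, 2, 2, 1, 36]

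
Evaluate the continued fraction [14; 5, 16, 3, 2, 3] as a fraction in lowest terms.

28097/1979

Using pₖ = aₖpₖ₋₁ + pₖ₋₂ and qₖ = aₖqₖ₋₁ + qₖ₋₂:
  k=0: a=14, p=14, q=1
  k=1: a=5, p=71, q=5
  k=2: a=16, p=1150, q=81
  k=3: a=3, p=3521, q=248
  k=4: a=2, p=8192, q=577
  k=5: a=3, p=28097, q=1979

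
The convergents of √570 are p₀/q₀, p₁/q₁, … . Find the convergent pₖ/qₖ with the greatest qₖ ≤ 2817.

√570 = [23; 1, 6, 1, 46, …] (period length 4).
Convergents:
  p_0/q_0 = 23/1
  p_1/q_1 = 24/1
  p_2/q_2 = 167/7
  p_3/q_3 = 191/8
  p_4/q_4 = 8953/375
  p_5/q_5 = 9144/383
  p_6/q_6 = 63817/2673
  p_7/q_7 = 72961/3056
q_6 = 2673 ≤ 2817 < 3056 = q_7, so the answer is 63817/2673.

63817/2673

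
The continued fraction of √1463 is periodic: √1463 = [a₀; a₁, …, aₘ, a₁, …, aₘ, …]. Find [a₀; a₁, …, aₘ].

a₀ = ⌊√1463⌋ = 38.
With m₀=0, d₀=1 and mₖ₊₁ = dₖaₖ − mₖ, dₖ₊₁ = (n − mₖ₊₁²)/dₖ, aₖ₊₁ = ⌊(a₀+mₖ₊₁)/dₖ₊₁⌋:
  k=1: m=38, d=19, a=4
  k=2: m=38, d=1, a=76
d=1 and a=2a₀=76 at k=2, so the next step gives (m, d) = (38, 19) again — its k=1 value — and the period has length 2.

[38; 4, 76]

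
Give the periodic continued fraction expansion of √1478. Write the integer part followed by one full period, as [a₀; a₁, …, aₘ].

a₀ = ⌊√1478⌋ = 38.
With m₀=0, d₀=1 and mₖ₊₁ = dₖaₖ − mₖ, dₖ₊₁ = (n − mₖ₊₁²)/dₖ, aₖ₊₁ = ⌊(a₀+mₖ₊₁)/dₖ₊₁⌋:
  k=1: m=38, d=34, a=2
  k=2: m=30, d=17, a=4
  k=3: m=38, d=2, a=38
  k=4: m=38, d=17, a=4
  k=5: m=30, d=34, a=2
  k=6: m=38, d=1, a=76
d=1 and a=2a₀=76 at k=6, so the next step gives (m, d) = (38, 34) again — its k=1 value — and the period has length 6.

[38; 2, 4, 38, 4, 2, 76]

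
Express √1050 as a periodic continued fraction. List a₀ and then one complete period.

[32; 2, 2, 10, 2, 2, 64]

a₀ = ⌊√1050⌋ = 32.
With m₀=0, d₀=1 and mₖ₊₁ = dₖaₖ − mₖ, dₖ₊₁ = (n − mₖ₊₁²)/dₖ, aₖ₊₁ = ⌊(a₀+mₖ₊₁)/dₖ₊₁⌋:
  k=1: m=32, d=26, a=2
  k=2: m=20, d=25, a=2
  k=3: m=30, d=6, a=10
  k=4: m=30, d=25, a=2
  k=5: m=20, d=26, a=2
  k=6: m=32, d=1, a=64
d=1 and a=2a₀=64 at k=6, so the next step gives (m, d) = (32, 26) again — its k=1 value — and the period has length 6.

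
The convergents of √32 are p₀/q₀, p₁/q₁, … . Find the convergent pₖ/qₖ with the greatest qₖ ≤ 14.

√32 = [5; 1, 1, 1, 10, …] (period length 4).
Convergents:
  p_0/q_0 = 5/1
  p_1/q_1 = 6/1
  p_2/q_2 = 11/2
  p_3/q_3 = 17/3
  p_4/q_4 = 181/32
q_3 = 3 ≤ 14 < 32 = q_4, so the answer is 17/3.

17/3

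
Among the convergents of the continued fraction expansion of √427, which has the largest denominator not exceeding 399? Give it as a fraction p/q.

√427 = [20; 1, 1, 1, 40, …] (period length 4).
Convergents:
  p_0/q_0 = 20/1
  p_1/q_1 = 21/1
  p_2/q_2 = 41/2
  p_3/q_3 = 62/3
  p_4/q_4 = 2521/122
  p_5/q_5 = 2583/125
  p_6/q_6 = 5104/247
  p_7/q_7 = 7687/372
  p_8/q_8 = 312584/15127
q_7 = 372 ≤ 399 < 15127 = q_8, so the answer is 7687/372.

7687/372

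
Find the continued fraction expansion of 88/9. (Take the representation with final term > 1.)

[9; 1, 3, 2]

88 = 9*9 + 7
9 = 1*7 + 2
7 = 3*2 + 1
2 = 2*1 + 0  (stop)
So 88/9 = [9; 1, 3, 2].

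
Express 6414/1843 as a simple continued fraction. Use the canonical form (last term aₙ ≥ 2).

[3; 2, 12, 8, 9]

6414 = 3×1843 + 885
1843 = 2×885 + 73
885 = 12×73 + 9
73 = 8×9 + 1
9 = 9×1 + 0  (stop)
So 6414/1843 = [3; 2, 12, 8, 9].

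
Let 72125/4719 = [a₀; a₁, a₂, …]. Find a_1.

72125 = 15·4719 + 1340   →  a_0 = 15
4719 = 3·1340 + 699   →  a_1 = 3

3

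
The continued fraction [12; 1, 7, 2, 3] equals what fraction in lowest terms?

Fold from the inside: start with 3/1.
  2 + 1/3 = 7/3
  7 + 3/7 = 52/7
  1 + 7/52 = 59/52
  12 + 52/59 = 760/59

760/59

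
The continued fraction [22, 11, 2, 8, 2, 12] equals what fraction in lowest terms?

113771/5151

Using pₖ = aₖpₖ₋₁ + pₖ₋₂ and qₖ = aₖqₖ₋₁ + qₖ₋₂:
  k=0: a=22, p=22, q=1
  k=1: a=11, p=243, q=11
  k=2: a=2, p=508, q=23
  k=3: a=8, p=4307, q=195
  k=4: a=2, p=9122, q=413
  k=5: a=12, p=113771, q=5151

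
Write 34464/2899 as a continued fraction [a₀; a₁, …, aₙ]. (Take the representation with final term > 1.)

[11; 1, 7, 1, 18, 17]

34464 = 11*2899 + 2575
2899 = 1*2575 + 324
2575 = 7*324 + 307
324 = 1*307 + 17
307 = 18*17 + 1
17 = 17*1 + 0  (stop)
So 34464/2899 = [11; 1, 7, 1, 18, 17].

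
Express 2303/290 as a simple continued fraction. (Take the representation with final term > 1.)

[7; 1, 16, 17]

2303 = 7·290 + 273
290 = 1·273 + 17
273 = 16·17 + 1
17 = 17·1 + 0  (stop)
So 2303/290 = [7; 1, 16, 17].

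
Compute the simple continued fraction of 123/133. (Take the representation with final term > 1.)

123 = 0·133 + 123
133 = 1·123 + 10
123 = 12·10 + 3
10 = 3·3 + 1
3 = 3·1 + 0  (stop)
So 123/133 = [0; 1, 12, 3, 3].

[0; 1, 12, 3, 3]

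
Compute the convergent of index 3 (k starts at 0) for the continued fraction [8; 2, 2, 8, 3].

353/42

Using pₖ = aₖpₖ₋₁ + pₖ₋₂, qₖ = aₖqₖ₋₁ + qₖ₋₂ (with p₋₁=1, p₋₂=0, q₋₁=0, q₋₂=1):
  k=0: a=8, p=8, q=1
  k=1: a=2, p=17, q=2
  k=2: a=2, p=42, q=5
  k=3: a=8, p=353, q=42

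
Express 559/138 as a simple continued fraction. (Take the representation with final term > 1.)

559 = 4·138 + 7
138 = 19·7 + 5
7 = 1·5 + 2
5 = 2·2 + 1
2 = 2·1 + 0  (stop)
So 559/138 = [4; 19, 1, 2, 2].

[4; 19, 1, 2, 2]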